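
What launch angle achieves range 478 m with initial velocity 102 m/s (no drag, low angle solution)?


sin(2*theta) = R*g/v0^2 = 478*9.81/102^2 = 0.450709, theta = arcsin(0.450709)/2 = 13.39°

13.39 degrees


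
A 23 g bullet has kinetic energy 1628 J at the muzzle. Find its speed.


v = sqrt(2*E/m) = sqrt(2*1628/0.023) = 376.3 m/s

376.3 m/s


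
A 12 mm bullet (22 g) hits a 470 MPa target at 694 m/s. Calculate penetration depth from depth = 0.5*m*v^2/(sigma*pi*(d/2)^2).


A = pi*(d/2)^2 = pi*(12/2)^2 = 113.097 mm^2
E = 0.5*m*v^2 = 0.5*0.022*694^2 = 5298 J
depth = E/(sigma*A) = 5298 J / (470 MPa * 113.097 mm^2) = 5298/(470 * 113.097) m = 0.0996693 m ≈ 99.67 mm

99.67 mm


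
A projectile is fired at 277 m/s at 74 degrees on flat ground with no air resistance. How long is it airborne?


T = 2*v0*sin(theta)/g = 2*277*sin(74°)/9.81 = 54.29 s

54.29 s


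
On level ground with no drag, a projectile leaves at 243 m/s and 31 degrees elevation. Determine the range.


R = v0^2 * sin(2*theta) / g = 243^2 * sin(2*31°) / 9.81 = 5315 m

5315 m


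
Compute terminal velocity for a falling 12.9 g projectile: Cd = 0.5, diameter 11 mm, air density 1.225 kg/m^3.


A = pi*(d/2)^2 = pi*(11/2000)^2 = 9.50332e-05 m^2
vt = sqrt(2mg/(Cd*rho*A)) = sqrt(2*0.0129*9.81/(0.5 * 1.225 * 9.50332e-05)) = 65.94 m/s

65.94 m/s


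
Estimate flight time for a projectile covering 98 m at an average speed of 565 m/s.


t = d/v = 98/565 = 0.1735 s

0.1735 s


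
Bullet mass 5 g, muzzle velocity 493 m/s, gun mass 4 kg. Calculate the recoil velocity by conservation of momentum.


v_recoil = m_p * v_p / m_gun = 0.005 * 493 / 4 = 0.6162 m/s

0.6162 m/s


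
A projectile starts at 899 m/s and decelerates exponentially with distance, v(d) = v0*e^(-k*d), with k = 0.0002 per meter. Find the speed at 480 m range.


v = v0*exp(-k*d) = 899*exp(-0.0002*480) = 816.7 m/s

816.7 m/s


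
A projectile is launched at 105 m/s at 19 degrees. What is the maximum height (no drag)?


H = (v0*sin(theta))^2 / (2g) = (105*sin(19°))^2 / (2*9.81) = 59.56 m

59.56 m


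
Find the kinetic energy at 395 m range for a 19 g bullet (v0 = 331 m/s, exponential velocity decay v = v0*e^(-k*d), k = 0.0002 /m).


v = v0*exp(-k*d) = 331*exp(-0.0002*395) = 305.857 m/s
E = 0.5*m*v^2 = 0.5*0.019*305.857^2 = 888.7 J

888.7 J


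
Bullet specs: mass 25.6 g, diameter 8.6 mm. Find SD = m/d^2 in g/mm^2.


SD = m/d^2 = 25.6/8.6^2 = 0.3461 g/mm^2

0.3461 g/mm^2


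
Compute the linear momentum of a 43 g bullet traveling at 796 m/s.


p = m*v = 0.043*796 = 34.23 kg·m/s

34.23 kg·m/s


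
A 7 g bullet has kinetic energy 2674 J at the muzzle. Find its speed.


v = sqrt(2*E/m) = sqrt(2*2674/0.007) = 874.1 m/s

874.1 m/s


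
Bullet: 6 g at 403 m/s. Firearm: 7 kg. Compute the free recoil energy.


v_r = m_p*v_p/m_gun = 0.006*403/7 = 0.345429 m/s, E_r = 0.5*m_gun*v_r^2 = 0.5*7*0.345429^2 = 0.4176 J

0.4176 J


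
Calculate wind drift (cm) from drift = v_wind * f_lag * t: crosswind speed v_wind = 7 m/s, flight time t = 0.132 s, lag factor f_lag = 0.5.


drift = v_wind * lag * t = 7 * 0.5 * 0.132 = 0.462 m ≈ 46.2 cm

46.2 cm


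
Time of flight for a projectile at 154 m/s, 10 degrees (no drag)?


T = 2*v0*sin(theta)/g = 2*154*sin(10°)/9.81 = 5.452 s

5.452 s


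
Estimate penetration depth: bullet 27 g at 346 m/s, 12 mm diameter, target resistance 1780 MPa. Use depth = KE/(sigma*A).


A = pi*(d/2)^2 = pi*(12/2)^2 = 113.097 mm^2
E = 0.5*m*v^2 = 0.5*0.027*346^2 = 1616.17 J
depth = E/(sigma*A) = 1616.17 J / (1780 MPa * 113.097 mm^2) = 1616.17/(1780 * 113.097) m = 0.00802812 m ≈ 8.028 mm

8.028 mm


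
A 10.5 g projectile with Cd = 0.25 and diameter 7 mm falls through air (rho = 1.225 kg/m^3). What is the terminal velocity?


A = pi*(d/2)^2 = pi*(7/2000)^2 = 3.84845e-05 m^2
vt = sqrt(2mg/(Cd*rho*A)) = sqrt(2*0.0105*9.81/(0.25 * 1.225 * 3.84845e-05)) = 132.2 m/s

132.2 m/s


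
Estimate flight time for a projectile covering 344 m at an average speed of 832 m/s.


t = d/v = 344/832 = 0.4135 s

0.4135 s


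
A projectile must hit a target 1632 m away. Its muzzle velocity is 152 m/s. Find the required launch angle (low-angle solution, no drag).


sin(2*theta) = R*g/v0^2 = 1632*9.81/152^2 = 0.69295, theta = arcsin(0.69295)/2 = 21.93°

21.93 degrees


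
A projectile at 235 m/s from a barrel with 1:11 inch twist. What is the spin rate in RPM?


twist_m = 11*0.0254 = 0.2794 m
spin = v/twist = 235/0.2794 = 841.088 rev/s
RPM = spin*60 = 841.088*60 ≈ 50465 RPM

50465 RPM


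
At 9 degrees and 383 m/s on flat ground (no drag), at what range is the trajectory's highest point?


R = v0^2*sin(2*theta)/g = 383^2*sin(2*9°)/9.81 = 4620.73 m
apex_dist = R/2 = 4620.73/2 = 2310 m

2310 m


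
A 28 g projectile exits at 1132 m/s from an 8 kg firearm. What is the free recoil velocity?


v_recoil = m_p * v_p / m_gun = 0.028 * 1132 / 8 = 3.962 m/s

3.962 m/s


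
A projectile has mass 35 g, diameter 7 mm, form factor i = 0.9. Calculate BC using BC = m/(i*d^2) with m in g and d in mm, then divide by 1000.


BC = m/(i*d^2*1000) = 35/(0.9 * 7^2 * 1000) = 0.0007937

0.0007937


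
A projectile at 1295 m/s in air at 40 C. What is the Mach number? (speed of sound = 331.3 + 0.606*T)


a = 331.3 + 0.606*(40) = 355.54 m/s
M = v/a = 1295/355.54 = 3.642

3.642


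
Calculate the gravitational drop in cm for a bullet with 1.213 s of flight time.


drop = 0.5*g*t^2 = 0.5*9.81*1.213^2 = 7.21706 m ≈ 721.7 cm

721.7 cm


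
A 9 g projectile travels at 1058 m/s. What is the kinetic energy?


E = 0.5*m*v^2 = 0.5*0.009*1058^2 = 5037 J

5037 J


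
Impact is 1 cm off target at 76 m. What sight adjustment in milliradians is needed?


1 mrad subtends 1 cm per 10 m of range, so adj = error_cm / (dist_m / 10) = 1 / (76/10) = 0.1316 mrad

0.1316 mrad


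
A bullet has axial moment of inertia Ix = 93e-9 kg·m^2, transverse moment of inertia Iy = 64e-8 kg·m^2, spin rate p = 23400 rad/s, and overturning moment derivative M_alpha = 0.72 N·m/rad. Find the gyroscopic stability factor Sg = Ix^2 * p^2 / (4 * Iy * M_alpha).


Sg = Ix^2 * p^2 / (4 * Iy * M_alpha) = (93e-9)^2 * 23400^2 / (4 * 64e-8 * 0.72) = 2.569

2.569


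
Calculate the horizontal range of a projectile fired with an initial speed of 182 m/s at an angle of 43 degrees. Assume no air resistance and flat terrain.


R = v0^2 * sin(2*theta) / g = 182^2 * sin(2*43°) / 9.81 = 3368 m

3368 m


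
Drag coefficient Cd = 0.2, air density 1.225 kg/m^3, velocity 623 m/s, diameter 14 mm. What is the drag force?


A = pi*(d/2)^2 = pi*(14/2000)^2 = 1.53938e-04 m^2
Fd = 0.5*Cd*rho*A*v^2 = 0.5*0.2*1.225*1.53938e-04*623^2 = 7.319 N

7.319 N


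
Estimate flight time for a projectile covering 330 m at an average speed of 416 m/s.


t = d/v = 330/416 = 0.7933 s

0.7933 s


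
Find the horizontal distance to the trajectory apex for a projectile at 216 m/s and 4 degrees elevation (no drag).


R = v0^2*sin(2*theta)/g = 216^2*sin(2*4°)/9.81 = 661.902 m
apex_dist = R/2 = 661.902/2 = 331 m

331 m


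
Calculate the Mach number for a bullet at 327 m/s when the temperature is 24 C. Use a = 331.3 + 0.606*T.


a = 331.3 + 0.606*(24) = 345.844 m/s
M = v/a = 327/345.844 = 0.9455

0.9455


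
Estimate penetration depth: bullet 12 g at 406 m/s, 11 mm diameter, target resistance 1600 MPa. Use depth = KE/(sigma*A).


A = pi*(d/2)^2 = pi*(11/2)^2 = 95.0332 mm^2
E = 0.5*m*v^2 = 0.5*0.012*406^2 = 989.016 J
depth = E/(sigma*A) = 989.016 J / (1600 MPa * 95.0332 mm^2) = 989.016/(1600 * 95.0332) m = 0.00650441 m ≈ 6.504 mm

6.504 mm


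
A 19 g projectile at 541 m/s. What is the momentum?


p = m*v = 0.019*541 = 10.28 kg·m/s

10.28 kg·m/s


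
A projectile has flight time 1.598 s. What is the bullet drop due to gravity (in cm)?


drop = 0.5*g*t^2 = 0.5*9.81*1.598^2 = 12.5254 m ≈ 1253 cm

1253 cm


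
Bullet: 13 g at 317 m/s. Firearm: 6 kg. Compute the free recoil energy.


v_r = m_p*v_p/m_gun = 0.013*317/6 = 0.686833 m/s, E_r = 0.5*m_gun*v_r^2 = 0.5*6*0.686833^2 = 1.415 J

1.415 J


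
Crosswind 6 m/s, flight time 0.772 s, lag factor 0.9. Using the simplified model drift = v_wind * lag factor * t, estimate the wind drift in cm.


drift = v_wind * lag * t = 6 * 0.9 * 0.772 = 4.1688 m ≈ 416.9 cm

416.9 cm


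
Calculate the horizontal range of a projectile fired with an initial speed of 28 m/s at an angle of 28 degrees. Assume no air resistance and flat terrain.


R = v0^2 * sin(2*theta) / g = 28^2 * sin(2*28°) / 9.81 = 66.26 m

66.26 m


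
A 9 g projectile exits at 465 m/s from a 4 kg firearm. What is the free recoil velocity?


v_recoil = m_p * v_p / m_gun = 0.009 * 465 / 4 = 1.046 m/s

1.046 m/s


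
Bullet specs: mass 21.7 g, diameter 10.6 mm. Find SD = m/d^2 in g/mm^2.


SD = m/d^2 = 21.7/10.6^2 = 0.1931 g/mm^2

0.1931 g/mm^2


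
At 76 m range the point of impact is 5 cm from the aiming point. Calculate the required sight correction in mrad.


1 mrad subtends 1 cm per 10 m of range, so adj = error_cm / (dist_m / 10) = 5 / (76/10) = 0.6579 mrad

0.6579 mrad


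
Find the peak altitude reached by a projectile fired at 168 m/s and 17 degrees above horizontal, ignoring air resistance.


H = (v0*sin(theta))^2 / (2g) = (168*sin(17°))^2 / (2*9.81) = 123 m

123 m


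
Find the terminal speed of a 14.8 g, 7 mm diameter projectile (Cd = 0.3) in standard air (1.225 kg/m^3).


A = pi*(d/2)^2 = pi*(7/2000)^2 = 3.84845e-05 m^2
vt = sqrt(2mg/(Cd*rho*A)) = sqrt(2*0.0148*9.81/(0.3 * 1.225 * 3.84845e-05)) = 143.3 m/s

143.3 m/s


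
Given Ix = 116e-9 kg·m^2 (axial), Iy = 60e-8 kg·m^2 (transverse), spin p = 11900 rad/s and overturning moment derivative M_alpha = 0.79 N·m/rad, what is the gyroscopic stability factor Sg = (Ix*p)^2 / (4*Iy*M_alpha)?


Sg = Ix^2 * p^2 / (4 * Iy * M_alpha) = (116e-9)^2 * 11900^2 / (4 * 60e-8 * 0.79) = 1.005

1.005


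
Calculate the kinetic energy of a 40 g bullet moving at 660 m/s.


E = 0.5*m*v^2 = 0.5*0.04*660^2 = 8712 J

8712 J


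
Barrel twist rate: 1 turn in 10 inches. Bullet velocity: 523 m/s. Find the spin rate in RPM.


twist_m = 10*0.0254 = 0.254 m
spin = v/twist = 523/0.254 = 2059.055 rev/s
RPM = spin*60 = 2059.055*60 ≈ 123543 RPM

123543 RPM


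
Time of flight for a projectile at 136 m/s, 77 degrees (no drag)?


T = 2*v0*sin(theta)/g = 2*136*sin(77°)/9.81 = 27.02 s

27.02 s


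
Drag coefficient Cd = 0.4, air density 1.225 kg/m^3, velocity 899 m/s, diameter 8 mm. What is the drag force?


A = pi*(d/2)^2 = pi*(8/2000)^2 = 5.02655e-05 m^2
Fd = 0.5*Cd*rho*A*v^2 = 0.5*0.4*1.225*5.02655e-05*899^2 = 9.953 N

9.953 N


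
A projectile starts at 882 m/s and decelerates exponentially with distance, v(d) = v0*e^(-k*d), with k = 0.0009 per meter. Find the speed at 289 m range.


v = v0*exp(-k*d) = 882*exp(-0.0009*289) = 680 m/s

680 m/s


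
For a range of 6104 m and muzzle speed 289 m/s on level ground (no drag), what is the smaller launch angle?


sin(2*theta) = R*g/v0^2 = 6104*9.81/289^2 = 0.716948, theta = arcsin(0.716948)/2 = 22.9°

22.9 degrees


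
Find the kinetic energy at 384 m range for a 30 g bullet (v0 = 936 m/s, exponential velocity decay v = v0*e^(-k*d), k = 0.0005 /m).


v = v0*exp(-k*d) = 936*exp(-0.0005*384) = 772.487 m/s
E = 0.5*m*v^2 = 0.5*0.03*772.487^2 = 8951 J

8951 J


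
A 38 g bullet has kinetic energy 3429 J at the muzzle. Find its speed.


v = sqrt(2*E/m) = sqrt(2*3429/0.038) = 424.8 m/s

424.8 m/s


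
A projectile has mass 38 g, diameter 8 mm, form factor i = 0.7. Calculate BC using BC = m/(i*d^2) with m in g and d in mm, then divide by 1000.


BC = m/(i*d^2*1000) = 38/(0.7 * 8^2 * 1000) = 0.0008482

0.0008482


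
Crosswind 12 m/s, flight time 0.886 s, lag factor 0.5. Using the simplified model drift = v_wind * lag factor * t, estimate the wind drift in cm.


drift = v_wind * lag * t = 12 * 0.5 * 0.886 = 5.316 m ≈ 531.6 cm

531.6 cm


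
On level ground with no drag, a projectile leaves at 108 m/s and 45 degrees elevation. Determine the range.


R = v0^2 * sin(2*theta) / g = 108^2 * sin(2*45°) / 9.81 = 1189 m

1189 m


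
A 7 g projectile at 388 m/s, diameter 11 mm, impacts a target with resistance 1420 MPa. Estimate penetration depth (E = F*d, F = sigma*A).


A = pi*(d/2)^2 = pi*(11/2)^2 = 95.0332 mm^2
E = 0.5*m*v^2 = 0.5*0.007*388^2 = 526.904 J
depth = E/(sigma*A) = 526.904 J / (1420 MPa * 95.0332 mm^2) = 526.904/(1420 * 95.0332) m = 0.00390452 m ≈ 3.905 mm

3.905 mm


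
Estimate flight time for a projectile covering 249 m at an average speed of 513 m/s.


t = d/v = 249/513 = 0.4854 s

0.4854 s


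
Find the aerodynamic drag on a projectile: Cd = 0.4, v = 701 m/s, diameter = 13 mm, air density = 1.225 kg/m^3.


A = pi*(d/2)^2 = pi*(13/2000)^2 = 1.32732e-04 m^2
Fd = 0.5*Cd*rho*A*v^2 = 0.5*0.4*1.225*1.32732e-04*701^2 = 15.98 N

15.98 N


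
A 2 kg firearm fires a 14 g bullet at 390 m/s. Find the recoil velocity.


v_recoil = m_p * v_p / m_gun = 0.014 * 390 / 2 = 2.73 m/s

2.73 m/s


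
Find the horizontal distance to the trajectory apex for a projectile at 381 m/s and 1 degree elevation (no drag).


R = v0^2*sin(2*theta)/g = 381^2*sin(2*1°)/9.81 = 516.416 m
apex_dist = R/2 = 516.416/2 = 258.2 m

258.2 m


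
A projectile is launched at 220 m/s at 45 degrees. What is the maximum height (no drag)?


H = (v0*sin(theta))^2 / (2g) = (220*sin(45°))^2 / (2*9.81) = 1233 m

1233 m


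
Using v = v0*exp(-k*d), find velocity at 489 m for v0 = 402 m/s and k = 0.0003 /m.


v = v0*exp(-k*d) = 402*exp(-0.0003*489) = 347.1 m/s

347.1 m/s


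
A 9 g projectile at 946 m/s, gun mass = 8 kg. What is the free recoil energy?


v_r = m_p*v_p/m_gun = 0.009*946/8 = 1.06425 m/s, E_r = 0.5*m_gun*v_r^2 = 0.5*8*1.06425^2 = 4.531 J

4.531 J


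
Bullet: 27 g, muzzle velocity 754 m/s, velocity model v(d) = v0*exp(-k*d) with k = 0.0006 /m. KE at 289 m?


v = v0*exp(-k*d) = 754*exp(-0.0006*289) = 633.964 m/s
E = 0.5*m*v^2 = 0.5*0.027*633.964^2 = 5426 J

5426 J


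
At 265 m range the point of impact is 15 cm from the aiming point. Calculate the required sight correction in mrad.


1 mrad subtends 1 cm per 10 m of range, so adj = error_cm / (dist_m / 10) = 15 / (265/10) = 0.566 mrad

0.566 mrad


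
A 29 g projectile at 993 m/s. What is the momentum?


p = m*v = 0.029*993 = 28.8 kg·m/s

28.8 kg·m/s


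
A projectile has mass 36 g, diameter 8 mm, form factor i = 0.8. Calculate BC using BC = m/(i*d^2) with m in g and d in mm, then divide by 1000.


BC = m/(i*d^2*1000) = 36/(0.8 * 8^2 * 1000) = 0.0007031

0.0007031


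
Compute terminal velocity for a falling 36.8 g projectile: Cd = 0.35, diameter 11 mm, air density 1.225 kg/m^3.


A = pi*(d/2)^2 = pi*(11/2000)^2 = 9.50332e-05 m^2
vt = sqrt(2mg/(Cd*rho*A)) = sqrt(2*0.0368*9.81/(0.35 * 1.225 * 9.50332e-05)) = 133.1 m/s

133.1 m/s


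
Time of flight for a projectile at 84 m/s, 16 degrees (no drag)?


T = 2*v0*sin(theta)/g = 2*84*sin(16°)/9.81 = 4.72 s

4.72 s


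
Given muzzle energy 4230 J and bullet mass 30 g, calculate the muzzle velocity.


v = sqrt(2*E/m) = sqrt(2*4230/0.03) = 531 m/s

531 m/s


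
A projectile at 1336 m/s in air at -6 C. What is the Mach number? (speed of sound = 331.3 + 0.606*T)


a = 331.3 + 0.606*(-6) = 327.664 m/s
M = v/a = 1336/327.664 = 4.077

4.077


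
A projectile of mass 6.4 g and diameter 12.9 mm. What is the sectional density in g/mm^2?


SD = m/d^2 = 6.4/12.9^2 = 0.03846 g/mm^2

0.03846 g/mm^2


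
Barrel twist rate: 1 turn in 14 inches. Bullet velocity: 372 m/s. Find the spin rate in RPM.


twist_m = 14*0.0254 = 0.3556 m
spin = v/twist = 372/0.3556 = 1046.119 rev/s
RPM = spin*60 = 1046.119*60 ≈ 62767 RPM

62767 RPM


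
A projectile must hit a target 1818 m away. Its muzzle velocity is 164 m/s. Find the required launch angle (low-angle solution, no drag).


sin(2*theta) = R*g/v0^2 = 1818*9.81/164^2 = 0.663094, theta = arcsin(0.663094)/2 = 20.77°

20.77 degrees


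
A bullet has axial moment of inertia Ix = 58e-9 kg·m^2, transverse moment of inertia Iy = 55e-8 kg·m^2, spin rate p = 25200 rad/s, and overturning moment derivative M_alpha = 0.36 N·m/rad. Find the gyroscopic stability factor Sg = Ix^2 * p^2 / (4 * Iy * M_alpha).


Sg = Ix^2 * p^2 / (4 * Iy * M_alpha) = (58e-9)^2 * 25200^2 / (4 * 55e-8 * 0.36) = 2.697

2.697


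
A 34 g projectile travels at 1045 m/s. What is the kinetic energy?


E = 0.5*m*v^2 = 0.5*0.034*1045^2 = 18564 J

18564 J


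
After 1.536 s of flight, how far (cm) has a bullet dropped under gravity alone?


drop = 0.5*g*t^2 = 0.5*9.81*1.536^2 = 11.5723 m ≈ 1157 cm

1157 cm


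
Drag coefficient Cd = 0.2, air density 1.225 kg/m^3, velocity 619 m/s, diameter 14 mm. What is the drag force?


A = pi*(d/2)^2 = pi*(14/2000)^2 = 1.53938e-04 m^2
Fd = 0.5*Cd*rho*A*v^2 = 0.5*0.2*1.225*1.53938e-04*619^2 = 7.225 N

7.225 N


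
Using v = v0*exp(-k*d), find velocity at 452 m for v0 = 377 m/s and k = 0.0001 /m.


v = v0*exp(-k*d) = 377*exp(-0.0001*452) = 360.3 m/s

360.3 m/s


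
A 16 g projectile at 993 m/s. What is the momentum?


p = m*v = 0.016*993 = 15.89 kg·m/s

15.89 kg·m/s


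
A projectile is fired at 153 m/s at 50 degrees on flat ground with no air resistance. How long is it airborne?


T = 2*v0*sin(theta)/g = 2*153*sin(50°)/9.81 = 23.89 s

23.89 s


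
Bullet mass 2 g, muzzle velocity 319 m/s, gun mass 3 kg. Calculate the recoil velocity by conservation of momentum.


v_recoil = m_p * v_p / m_gun = 0.002 * 319 / 3 = 0.2127 m/s

0.2127 m/s


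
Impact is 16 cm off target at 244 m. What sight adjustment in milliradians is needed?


1 mrad subtends 1 cm per 10 m of range, so adj = error_cm / (dist_m / 10) = 16 / (244/10) = 0.6557 mrad

0.6557 mrad


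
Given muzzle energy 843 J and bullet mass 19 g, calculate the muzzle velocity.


v = sqrt(2*E/m) = sqrt(2*843/0.019) = 297.9 m/s

297.9 m/s


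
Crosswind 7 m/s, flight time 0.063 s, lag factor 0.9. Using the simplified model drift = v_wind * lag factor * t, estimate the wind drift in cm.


drift = v_wind * lag * t = 7 * 0.9 * 0.063 = 0.3969 m ≈ 39.69 cm

39.69 cm


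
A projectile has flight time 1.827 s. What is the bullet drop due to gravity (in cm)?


drop = 0.5*g*t^2 = 0.5*9.81*1.827^2 = 16.3725 m ≈ 1637 cm

1637 cm


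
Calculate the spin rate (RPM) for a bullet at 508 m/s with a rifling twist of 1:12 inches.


twist_m = 12*0.0254 = 0.3048 m
spin = v/twist = 508/0.3048 = 1666.667 rev/s
RPM = spin*60 = 1666.667*60 ≈ 100000 RPM

100000 RPM


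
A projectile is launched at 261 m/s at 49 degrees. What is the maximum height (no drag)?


H = (v0*sin(theta))^2 / (2g) = (261*sin(49°))^2 / (2*9.81) = 1978 m

1978 m


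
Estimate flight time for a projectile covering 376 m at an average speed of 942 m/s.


t = d/v = 376/942 = 0.3992 s

0.3992 s


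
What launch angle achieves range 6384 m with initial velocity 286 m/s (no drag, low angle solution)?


sin(2*theta) = R*g/v0^2 = 6384*9.81/286^2 = 0.765649, theta = arcsin(0.765649)/2 = 24.98°

24.98 degrees


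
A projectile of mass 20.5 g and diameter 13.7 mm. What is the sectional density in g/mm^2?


SD = m/d^2 = 20.5/13.7^2 = 0.1092 g/mm^2

0.1092 g/mm^2


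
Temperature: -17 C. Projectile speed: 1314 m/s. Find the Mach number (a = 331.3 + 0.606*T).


a = 331.3 + 0.606*(-17) = 320.998 m/s
M = v/a = 1314/320.998 = 4.093

4.093


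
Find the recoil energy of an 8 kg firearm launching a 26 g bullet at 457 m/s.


v_r = m_p*v_p/m_gun = 0.026*457/8 = 1.48525 m/s, E_r = 0.5*m_gun*v_r^2 = 0.5*8*1.48525^2 = 8.824 J

8.824 J


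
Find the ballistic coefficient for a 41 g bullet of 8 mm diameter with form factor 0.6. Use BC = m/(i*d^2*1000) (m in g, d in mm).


BC = m/(i*d^2*1000) = 41/(0.6 * 8^2 * 1000) = 0.001068

0.001068


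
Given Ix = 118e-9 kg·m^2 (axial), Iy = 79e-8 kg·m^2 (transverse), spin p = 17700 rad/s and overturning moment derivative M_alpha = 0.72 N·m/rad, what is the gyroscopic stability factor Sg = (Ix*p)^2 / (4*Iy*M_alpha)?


Sg = Ix^2 * p^2 / (4 * Iy * M_alpha) = (118e-9)^2 * 17700^2 / (4 * 79e-8 * 0.72) = 1.917

1.917


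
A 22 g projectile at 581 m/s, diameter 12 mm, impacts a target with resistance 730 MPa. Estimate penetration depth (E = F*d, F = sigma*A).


A = pi*(d/2)^2 = pi*(12/2)^2 = 113.097 mm^2
E = 0.5*m*v^2 = 0.5*0.022*581^2 = 3713.17 J
depth = E/(sigma*A) = 3713.17 J / (730 MPa * 113.097 mm^2) = 3713.17/(730 * 113.097) m = 0.0449748 m ≈ 44.97 mm

44.97 mm


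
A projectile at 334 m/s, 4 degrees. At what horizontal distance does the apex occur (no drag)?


R = v0^2*sin(2*theta)/g = 334^2*sin(2*4°)/9.81 = 1582.63 m
apex_dist = R/2 = 1582.63/2 = 791.3 m

791.3 m


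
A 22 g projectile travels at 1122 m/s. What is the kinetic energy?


E = 0.5*m*v^2 = 0.5*0.022*1122^2 = 13848 J

13848 J


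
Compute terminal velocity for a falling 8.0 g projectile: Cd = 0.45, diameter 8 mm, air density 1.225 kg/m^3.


A = pi*(d/2)^2 = pi*(8/2000)^2 = 5.02655e-05 m^2
vt = sqrt(2mg/(Cd*rho*A)) = sqrt(2*0.008*9.81/(0.45 * 1.225 * 5.02655e-05)) = 75.26 m/s

75.26 m/s


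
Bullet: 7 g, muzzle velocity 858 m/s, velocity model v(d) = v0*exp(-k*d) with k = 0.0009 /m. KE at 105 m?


v = v0*exp(-k*d) = 858*exp(-0.0009*105) = 780.632 m/s
E = 0.5*m*v^2 = 0.5*0.007*780.632^2 = 2133 J

2133 J


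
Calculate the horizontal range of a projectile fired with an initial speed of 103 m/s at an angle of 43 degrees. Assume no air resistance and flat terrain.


R = v0^2 * sin(2*theta) / g = 103^2 * sin(2*43°) / 9.81 = 1079 m

1079 m


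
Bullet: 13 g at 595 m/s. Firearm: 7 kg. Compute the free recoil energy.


v_r = m_p*v_p/m_gun = 0.013*595/7 = 1.105 m/s, E_r = 0.5*m_gun*v_r^2 = 0.5*7*1.105^2 = 4.274 J

4.274 J


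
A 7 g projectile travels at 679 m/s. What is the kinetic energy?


E = 0.5*m*v^2 = 0.5*0.007*679^2 = 1614 J

1614 J


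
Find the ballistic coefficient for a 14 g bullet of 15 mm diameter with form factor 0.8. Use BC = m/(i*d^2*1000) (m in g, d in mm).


BC = m/(i*d^2*1000) = 14/(0.8 * 15^2 * 1000) = 7.778e-05

7.778e-05


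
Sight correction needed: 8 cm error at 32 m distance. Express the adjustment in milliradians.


1 mrad subtends 1 cm per 10 m of range, so adj = error_cm / (dist_m / 10) = 8 / (32/10) = 2.5 mrad

2.5 mrad


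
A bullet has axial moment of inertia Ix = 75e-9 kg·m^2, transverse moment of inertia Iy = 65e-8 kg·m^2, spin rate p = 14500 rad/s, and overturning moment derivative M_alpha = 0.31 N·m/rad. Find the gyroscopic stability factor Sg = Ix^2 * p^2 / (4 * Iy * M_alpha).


Sg = Ix^2 * p^2 / (4 * Iy * M_alpha) = (75e-9)^2 * 14500^2 / (4 * 65e-8 * 0.31) = 1.467

1.467


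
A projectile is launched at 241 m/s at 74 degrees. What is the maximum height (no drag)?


H = (v0*sin(theta))^2 / (2g) = (241*sin(74°))^2 / (2*9.81) = 2735 m

2735 m


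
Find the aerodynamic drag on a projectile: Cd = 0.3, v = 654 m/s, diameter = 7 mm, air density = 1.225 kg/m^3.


A = pi*(d/2)^2 = pi*(7/2000)^2 = 3.84845e-05 m^2
Fd = 0.5*Cd*rho*A*v^2 = 0.5*0.3*1.225*3.84845e-05*654^2 = 3.025 N

3.025 N


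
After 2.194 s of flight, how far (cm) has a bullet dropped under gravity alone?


drop = 0.5*g*t^2 = 0.5*9.81*2.194^2 = 23.6109 m ≈ 2361 cm

2361 cm


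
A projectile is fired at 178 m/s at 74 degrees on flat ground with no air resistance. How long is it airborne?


T = 2*v0*sin(theta)/g = 2*178*sin(74°)/9.81 = 34.88 s

34.88 s


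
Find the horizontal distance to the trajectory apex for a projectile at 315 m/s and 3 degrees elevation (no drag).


R = v0^2*sin(2*theta)/g = 315^2*sin(2*3°)/9.81 = 1057.27 m
apex_dist = R/2 = 1057.27/2 = 528.6 m

528.6 m


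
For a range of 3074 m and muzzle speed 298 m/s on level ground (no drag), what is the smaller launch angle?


sin(2*theta) = R*g/v0^2 = 3074*9.81/298^2 = 0.339579, theta = arcsin(0.339579)/2 = 9.926°

9.926 degrees


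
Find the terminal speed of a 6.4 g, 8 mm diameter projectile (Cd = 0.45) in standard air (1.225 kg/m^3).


A = pi*(d/2)^2 = pi*(8/2000)^2 = 5.02655e-05 m^2
vt = sqrt(2mg/(Cd*rho*A)) = sqrt(2*0.0064*9.81/(0.45 * 1.225 * 5.02655e-05)) = 67.32 m/s

67.32 m/s


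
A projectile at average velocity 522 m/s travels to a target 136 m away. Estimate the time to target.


t = d/v = 136/522 = 0.2605 s

0.2605 s


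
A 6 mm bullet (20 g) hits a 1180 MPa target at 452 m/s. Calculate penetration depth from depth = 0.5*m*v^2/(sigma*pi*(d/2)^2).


A = pi*(d/2)^2 = pi*(6/2)^2 = 28.2743 mm^2
E = 0.5*m*v^2 = 0.5*0.02*452^2 = 2043.04 J
depth = E/(sigma*A) = 2043.04 J / (1180 MPa * 28.2743 mm^2) = 2043.04/(1180 * 28.2743) m = 0.0612354 m ≈ 61.24 mm

61.24 mm


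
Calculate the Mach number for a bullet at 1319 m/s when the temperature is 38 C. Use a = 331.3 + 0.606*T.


a = 331.3 + 0.606*(38) = 354.328 m/s
M = v/a = 1319/354.328 = 3.723

3.723


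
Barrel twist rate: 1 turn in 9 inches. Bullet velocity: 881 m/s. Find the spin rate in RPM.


twist_m = 9*0.0254 = 0.2286 m
spin = v/twist = 881/0.2286 = 3853.893 rev/s
RPM = spin*60 = 3853.893*60 ≈ 231234 RPM

231234 RPM


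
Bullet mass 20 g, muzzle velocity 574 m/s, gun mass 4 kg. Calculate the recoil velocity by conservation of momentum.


v_recoil = m_p * v_p / m_gun = 0.02 * 574 / 4 = 2.87 m/s

2.87 m/s


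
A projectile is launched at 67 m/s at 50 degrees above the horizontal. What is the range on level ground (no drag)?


R = v0^2 * sin(2*theta) / g = 67^2 * sin(2*50°) / 9.81 = 450.6 m

450.6 m


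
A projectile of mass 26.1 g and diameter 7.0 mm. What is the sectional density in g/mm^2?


SD = m/d^2 = 26.1/7.0^2 = 0.5327 g/mm^2

0.5327 g/mm^2


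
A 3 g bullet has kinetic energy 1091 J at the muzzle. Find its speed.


v = sqrt(2*E/m) = sqrt(2*1091/0.003) = 852.8 m/s

852.8 m/s


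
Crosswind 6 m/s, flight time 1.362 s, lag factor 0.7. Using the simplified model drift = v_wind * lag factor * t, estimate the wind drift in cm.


drift = v_wind * lag * t = 6 * 0.7 * 1.362 = 5.7204 m ≈ 572 cm

572 cm


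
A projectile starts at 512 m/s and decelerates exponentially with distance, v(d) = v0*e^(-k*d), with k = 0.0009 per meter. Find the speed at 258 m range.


v = v0*exp(-k*d) = 512*exp(-0.0009*258) = 405.9 m/s

405.9 m/s


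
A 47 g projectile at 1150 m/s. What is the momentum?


p = m*v = 0.047*1150 = 54.05 kg·m/s

54.05 kg·m/s


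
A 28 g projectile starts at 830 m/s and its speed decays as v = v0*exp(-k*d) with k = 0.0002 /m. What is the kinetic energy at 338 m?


v = v0*exp(-k*d) = 830*exp(-0.0002*338) = 775.746 m/s
E = 0.5*m*v^2 = 0.5*0.028*775.746^2 = 8425 J

8425 J


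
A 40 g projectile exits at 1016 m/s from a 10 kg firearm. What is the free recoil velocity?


v_recoil = m_p * v_p / m_gun = 0.04 * 1016 / 10 = 4.064 m/s

4.064 m/s


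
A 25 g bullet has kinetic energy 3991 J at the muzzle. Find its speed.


v = sqrt(2*E/m) = sqrt(2*3991/0.025) = 565 m/s

565 m/s


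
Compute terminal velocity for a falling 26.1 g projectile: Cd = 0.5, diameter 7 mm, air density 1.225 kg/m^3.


A = pi*(d/2)^2 = pi*(7/2000)^2 = 3.84845e-05 m^2
vt = sqrt(2mg/(Cd*rho*A)) = sqrt(2*0.0261*9.81/(0.5 * 1.225 * 3.84845e-05)) = 147.4 m/s

147.4 m/s


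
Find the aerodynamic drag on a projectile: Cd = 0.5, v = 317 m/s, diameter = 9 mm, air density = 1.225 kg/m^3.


A = pi*(d/2)^2 = pi*(9/2000)^2 = 6.36173e-05 m^2
Fd = 0.5*Cd*rho*A*v^2 = 0.5*0.5*1.225*6.36173e-05*317^2 = 1.958 N

1.958 N


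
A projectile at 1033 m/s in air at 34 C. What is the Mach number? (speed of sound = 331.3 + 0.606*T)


a = 331.3 + 0.606*(34) = 351.904 m/s
M = v/a = 1033/351.904 = 2.935

2.935


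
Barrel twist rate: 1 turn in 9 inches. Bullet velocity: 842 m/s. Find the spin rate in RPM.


twist_m = 9*0.0254 = 0.2286 m
spin = v/twist = 842/0.2286 = 3683.29 rev/s
RPM = spin*60 = 3683.29*60 ≈ 220997 RPM

220997 RPM


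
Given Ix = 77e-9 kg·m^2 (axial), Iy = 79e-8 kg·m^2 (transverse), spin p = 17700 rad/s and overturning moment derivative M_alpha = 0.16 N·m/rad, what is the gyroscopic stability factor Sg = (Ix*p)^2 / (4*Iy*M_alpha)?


Sg = Ix^2 * p^2 / (4 * Iy * M_alpha) = (77e-9)^2 * 17700^2 / (4 * 79e-8 * 0.16) = 3.674

3.674


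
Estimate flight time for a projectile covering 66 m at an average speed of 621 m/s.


t = d/v = 66/621 = 0.1063 s

0.1063 s


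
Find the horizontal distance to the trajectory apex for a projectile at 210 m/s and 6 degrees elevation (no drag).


R = v0^2*sin(2*theta)/g = 210^2*sin(2*6°)/9.81 = 934.649 m
apex_dist = R/2 = 934.649/2 = 467.3 m

467.3 m


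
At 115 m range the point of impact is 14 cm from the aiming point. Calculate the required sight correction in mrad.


1 mrad subtends 1 cm per 10 m of range, so adj = error_cm / (dist_m / 10) = 14 / (115/10) = 1.217 mrad

1.217 mrad


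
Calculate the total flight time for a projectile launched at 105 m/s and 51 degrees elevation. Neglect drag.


T = 2*v0*sin(theta)/g = 2*105*sin(51°)/9.81 = 16.64 s

16.64 s


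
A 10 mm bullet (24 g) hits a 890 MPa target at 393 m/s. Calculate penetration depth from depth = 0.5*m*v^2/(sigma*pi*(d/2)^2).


A = pi*(d/2)^2 = pi*(10/2)^2 = 78.5398 mm^2
E = 0.5*m*v^2 = 0.5*0.024*393^2 = 1853.39 J
depth = E/(sigma*A) = 1853.39 J / (890 MPa * 78.5398 mm^2) = 1853.39/(890 * 78.5398) m = 0.0265147 m ≈ 26.51 mm

26.51 mm


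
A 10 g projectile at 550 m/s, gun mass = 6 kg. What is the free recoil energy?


v_r = m_p*v_p/m_gun = 0.01*550/6 = 0.916667 m/s, E_r = 0.5*m_gun*v_r^2 = 0.5*6*0.916667^2 = 2.521 J

2.521 J


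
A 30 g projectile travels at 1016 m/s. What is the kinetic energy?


E = 0.5*m*v^2 = 0.5*0.03*1016^2 = 15484 J

15484 J


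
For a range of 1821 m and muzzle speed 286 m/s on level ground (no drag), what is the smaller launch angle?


sin(2*theta) = R*g/v0^2 = 1821*9.81/286^2 = 0.218397, theta = arcsin(0.218397)/2 = 6.307°

6.307 degrees


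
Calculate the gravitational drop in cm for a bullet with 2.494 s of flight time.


drop = 0.5*g*t^2 = 0.5*9.81*2.494^2 = 30.5093 m ≈ 3051 cm

3051 cm


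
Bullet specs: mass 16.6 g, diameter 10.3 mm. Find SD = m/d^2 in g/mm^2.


SD = m/d^2 = 16.6/10.3^2 = 0.1565 g/mm^2

0.1565 g/mm^2


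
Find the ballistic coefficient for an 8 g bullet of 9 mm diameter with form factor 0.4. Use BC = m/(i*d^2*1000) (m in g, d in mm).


BC = m/(i*d^2*1000) = 8/(0.4 * 9^2 * 1000) = 0.0002469

0.0002469


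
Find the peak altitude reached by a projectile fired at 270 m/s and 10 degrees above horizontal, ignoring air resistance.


H = (v0*sin(theta))^2 / (2g) = (270*sin(10°))^2 / (2*9.81) = 112 m

112 m


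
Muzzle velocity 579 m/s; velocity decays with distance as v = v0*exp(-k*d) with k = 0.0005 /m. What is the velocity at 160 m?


v = v0*exp(-k*d) = 579*exp(-0.0005*160) = 534.5 m/s

534.5 m/s


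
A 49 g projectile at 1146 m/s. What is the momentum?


p = m*v = 0.049*1146 = 56.15 kg·m/s

56.15 kg·m/s


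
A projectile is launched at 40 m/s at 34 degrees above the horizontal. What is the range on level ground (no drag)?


R = v0^2 * sin(2*theta) / g = 40^2 * sin(2*34°) / 9.81 = 151.2 m

151.2 m


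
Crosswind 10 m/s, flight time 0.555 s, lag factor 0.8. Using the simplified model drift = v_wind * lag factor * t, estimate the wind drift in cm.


drift = v_wind * lag * t = 10 * 0.8 * 0.555 = 4.44 m ≈ 444 cm

444 cm


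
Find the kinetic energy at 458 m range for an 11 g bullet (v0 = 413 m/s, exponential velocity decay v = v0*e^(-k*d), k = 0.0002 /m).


v = v0*exp(-k*d) = 413*exp(-0.0002*458) = 376.85 m/s
E = 0.5*m*v^2 = 0.5*0.011*376.85^2 = 781.1 J

781.1 J


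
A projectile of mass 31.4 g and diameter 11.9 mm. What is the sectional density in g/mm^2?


SD = m/d^2 = 31.4/11.9^2 = 0.2217 g/mm^2

0.2217 g/mm^2


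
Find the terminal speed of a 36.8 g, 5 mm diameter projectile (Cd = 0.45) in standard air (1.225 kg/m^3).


A = pi*(d/2)^2 = pi*(5/2000)^2 = 1.96350e-05 m^2
vt = sqrt(2mg/(Cd*rho*A)) = sqrt(2*0.0368*9.81/(0.45 * 1.225 * 1.96350e-05)) = 258.3 m/s

258.3 m/s


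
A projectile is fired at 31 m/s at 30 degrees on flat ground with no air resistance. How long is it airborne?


T = 2*v0*sin(theta)/g = 2*31*sin(30°)/9.81 = 3.16 s

3.16 s


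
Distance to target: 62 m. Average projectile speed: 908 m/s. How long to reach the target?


t = d/v = 62/908 = 0.06828 s

0.06828 s


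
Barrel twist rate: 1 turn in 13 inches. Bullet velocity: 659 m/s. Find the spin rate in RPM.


twist_m = 13*0.0254 = 0.3302 m
spin = v/twist = 659/0.3302 = 1995.76 rev/s
RPM = spin*60 = 1995.76*60 ≈ 119746 RPM

119746 RPM


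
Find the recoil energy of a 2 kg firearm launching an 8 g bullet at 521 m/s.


v_r = m_p*v_p/m_gun = 0.008*521/2 = 2.084 m/s, E_r = 0.5*m_gun*v_r^2 = 0.5*2*2.084^2 = 4.343 J

4.343 J


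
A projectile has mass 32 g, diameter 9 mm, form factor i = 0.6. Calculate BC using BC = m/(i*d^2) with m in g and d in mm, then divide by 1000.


BC = m/(i*d^2*1000) = 32/(0.6 * 9^2 * 1000) = 0.0006584

0.0006584


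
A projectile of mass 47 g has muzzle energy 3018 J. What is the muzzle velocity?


v = sqrt(2*E/m) = sqrt(2*3018/0.047) = 358.4 m/s

358.4 m/s


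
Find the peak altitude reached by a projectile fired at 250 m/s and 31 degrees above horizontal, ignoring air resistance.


H = (v0*sin(theta))^2 / (2g) = (250*sin(31°))^2 / (2*9.81) = 845 m

845 m


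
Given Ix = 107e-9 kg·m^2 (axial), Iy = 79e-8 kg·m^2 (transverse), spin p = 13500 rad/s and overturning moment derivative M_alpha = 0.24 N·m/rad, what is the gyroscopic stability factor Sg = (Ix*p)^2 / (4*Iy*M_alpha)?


Sg = Ix^2 * p^2 / (4 * Iy * M_alpha) = (107e-9)^2 * 13500^2 / (4 * 79e-8 * 0.24) = 2.751

2.751


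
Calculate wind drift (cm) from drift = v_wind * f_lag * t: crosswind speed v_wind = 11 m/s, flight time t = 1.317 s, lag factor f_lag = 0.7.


drift = v_wind * lag * t = 11 * 0.7 * 1.317 = 10.1409 m ≈ 1014 cm

1014 cm


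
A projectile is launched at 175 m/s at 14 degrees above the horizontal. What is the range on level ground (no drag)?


R = v0^2 * sin(2*theta) / g = 175^2 * sin(2*14°) / 9.81 = 1466 m

1466 m


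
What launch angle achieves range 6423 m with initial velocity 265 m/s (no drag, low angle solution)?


sin(2*theta) = R*g/v0^2 = 6423*9.81/265^2 = 0.897254, theta = arcsin(0.897254)/2 = 31.9°

31.9 degrees


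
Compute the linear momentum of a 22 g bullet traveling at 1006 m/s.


p = m*v = 0.022*1006 = 22.13 kg·m/s

22.13 kg·m/s


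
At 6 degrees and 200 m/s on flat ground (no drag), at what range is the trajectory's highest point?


R = v0^2*sin(2*theta)/g = 200^2*sin(2*6°)/9.81 = 847.754 m
apex_dist = R/2 = 847.754/2 = 423.9 m

423.9 m


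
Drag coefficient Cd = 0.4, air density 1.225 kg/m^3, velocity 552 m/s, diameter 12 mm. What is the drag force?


A = pi*(d/2)^2 = pi*(12/2000)^2 = 1.13097e-04 m^2
Fd = 0.5*Cd*rho*A*v^2 = 0.5*0.4*1.225*1.13097e-04*552^2 = 8.443 N

8.443 N


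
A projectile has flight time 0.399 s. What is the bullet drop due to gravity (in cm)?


drop = 0.5*g*t^2 = 0.5*9.81*0.399^2 = 0.780881 m ≈ 78.09 cm

78.09 cm


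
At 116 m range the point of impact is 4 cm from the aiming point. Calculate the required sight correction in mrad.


1 mrad subtends 1 cm per 10 m of range, so adj = error_cm / (dist_m / 10) = 4 / (116/10) = 0.3448 mrad

0.3448 mrad


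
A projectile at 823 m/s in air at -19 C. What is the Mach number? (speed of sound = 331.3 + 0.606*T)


a = 331.3 + 0.606*(-19) = 319.786 m/s
M = v/a = 823/319.786 = 2.574

2.574


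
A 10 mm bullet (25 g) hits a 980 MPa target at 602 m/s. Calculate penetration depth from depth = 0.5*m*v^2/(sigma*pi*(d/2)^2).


A = pi*(d/2)^2 = pi*(10/2)^2 = 78.5398 mm^2
E = 0.5*m*v^2 = 0.5*0.025*602^2 = 4530.05 J
depth = E/(sigma*A) = 4530.05 J / (980 MPa * 78.5398 mm^2) = 4530.05/(980 * 78.5398) m = 0.0588555 m ≈ 58.86 mm

58.86 mm


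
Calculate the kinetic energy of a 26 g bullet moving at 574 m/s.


E = 0.5*m*v^2 = 0.5*0.026*574^2 = 4283 J

4283 J


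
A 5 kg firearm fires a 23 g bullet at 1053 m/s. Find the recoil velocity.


v_recoil = m_p * v_p / m_gun = 0.023 * 1053 / 5 = 4.844 m/s

4.844 m/s


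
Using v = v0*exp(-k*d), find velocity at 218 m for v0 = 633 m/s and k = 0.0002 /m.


v = v0*exp(-k*d) = 633*exp(-0.0002*218) = 606 m/s

606 m/s


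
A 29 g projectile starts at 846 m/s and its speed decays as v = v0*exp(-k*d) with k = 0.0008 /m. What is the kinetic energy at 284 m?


v = v0*exp(-k*d) = 846*exp(-0.0008*284) = 674.06 m/s
E = 0.5*m*v^2 = 0.5*0.029*674.06^2 = 6588 J

6588 J


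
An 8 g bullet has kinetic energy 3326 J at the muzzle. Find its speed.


v = sqrt(2*E/m) = sqrt(2*3326/0.008) = 911.9 m/s

911.9 m/s


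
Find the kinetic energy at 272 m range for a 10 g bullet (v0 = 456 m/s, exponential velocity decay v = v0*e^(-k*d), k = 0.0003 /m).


v = v0*exp(-k*d) = 456*exp(-0.0003*272) = 420.268 m/s
E = 0.5*m*v^2 = 0.5*0.01*420.268^2 = 883.1 J

883.1 J


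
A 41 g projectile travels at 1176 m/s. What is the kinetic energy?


E = 0.5*m*v^2 = 0.5*0.041*1176^2 = 28351 J

28351 J


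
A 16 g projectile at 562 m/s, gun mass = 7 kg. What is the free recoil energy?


v_r = m_p*v_p/m_gun = 0.016*562/7 = 1.28457 m/s, E_r = 0.5*m_gun*v_r^2 = 0.5*7*1.28457^2 = 5.775 J

5.775 J


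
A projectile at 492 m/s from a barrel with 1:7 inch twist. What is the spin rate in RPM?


twist_m = 7*0.0254 = 0.1778 m
spin = v/twist = 492/0.1778 = 2767.154 rev/s
RPM = spin*60 = 2767.154*60 ≈ 166029 RPM

166029 RPM


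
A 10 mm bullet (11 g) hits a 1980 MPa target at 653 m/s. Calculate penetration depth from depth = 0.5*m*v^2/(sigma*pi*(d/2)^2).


A = pi*(d/2)^2 = pi*(10/2)^2 = 78.5398 mm^2
E = 0.5*m*v^2 = 0.5*0.011*653^2 = 2345.25 J
depth = E/(sigma*A) = 2345.25 J / (1980 MPa * 78.5398 mm^2) = 2345.25/(1980 * 78.5398) m = 0.0150811 m ≈ 15.08 mm

15.08 mm


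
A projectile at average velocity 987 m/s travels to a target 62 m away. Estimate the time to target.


t = d/v = 62/987 = 0.06282 s

0.06282 s


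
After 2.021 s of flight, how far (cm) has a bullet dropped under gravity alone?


drop = 0.5*g*t^2 = 0.5*9.81*2.021^2 = 20.0342 m ≈ 2003 cm

2003 cm


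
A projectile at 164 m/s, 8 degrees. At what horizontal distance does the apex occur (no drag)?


R = v0^2*sin(2*theta)/g = 164^2*sin(2*8°)/9.81 = 755.713 m
apex_dist = R/2 = 755.713/2 = 377.9 m

377.9 m


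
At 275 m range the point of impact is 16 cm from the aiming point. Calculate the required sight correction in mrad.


1 mrad subtends 1 cm per 10 m of range, so adj = error_cm / (dist_m / 10) = 16 / (275/10) = 0.5818 mrad

0.5818 mrad


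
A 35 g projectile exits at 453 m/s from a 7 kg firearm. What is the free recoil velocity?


v_recoil = m_p * v_p / m_gun = 0.035 * 453 / 7 = 2.265 m/s

2.265 m/s


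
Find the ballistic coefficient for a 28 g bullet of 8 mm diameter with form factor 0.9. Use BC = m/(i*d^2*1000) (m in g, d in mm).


BC = m/(i*d^2*1000) = 28/(0.9 * 8^2 * 1000) = 0.0004861

0.0004861


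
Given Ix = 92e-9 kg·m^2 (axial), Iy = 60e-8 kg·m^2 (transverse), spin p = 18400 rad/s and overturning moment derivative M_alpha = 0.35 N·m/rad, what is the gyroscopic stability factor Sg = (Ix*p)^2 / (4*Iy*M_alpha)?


Sg = Ix^2 * p^2 / (4 * Iy * M_alpha) = (92e-9)^2 * 18400^2 / (4 * 60e-8 * 0.35) = 3.411

3.411
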